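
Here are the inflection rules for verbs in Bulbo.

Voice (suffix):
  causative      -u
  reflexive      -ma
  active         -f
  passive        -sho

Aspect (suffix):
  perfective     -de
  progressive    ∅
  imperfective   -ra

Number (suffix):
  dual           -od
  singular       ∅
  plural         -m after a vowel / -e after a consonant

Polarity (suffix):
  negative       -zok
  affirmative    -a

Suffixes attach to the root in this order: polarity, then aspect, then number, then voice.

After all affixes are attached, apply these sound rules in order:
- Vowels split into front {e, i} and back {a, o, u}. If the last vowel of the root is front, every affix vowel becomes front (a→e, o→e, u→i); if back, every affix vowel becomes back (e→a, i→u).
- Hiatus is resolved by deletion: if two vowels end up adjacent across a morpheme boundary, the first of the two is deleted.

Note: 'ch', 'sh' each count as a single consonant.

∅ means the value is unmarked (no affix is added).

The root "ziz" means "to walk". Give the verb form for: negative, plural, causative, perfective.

Attach polarity negative -zok → zizzok.
Attach aspect perfective -de → zizzokde.
Attach number plural -m (after vowel 'e') → zizzokdem.
Attach voice causative -u → zizzokdemu.
Apply vowel harmony: zizzokdemu → zizzekdemi.
Vowel deletion: no change.

zizzekdemi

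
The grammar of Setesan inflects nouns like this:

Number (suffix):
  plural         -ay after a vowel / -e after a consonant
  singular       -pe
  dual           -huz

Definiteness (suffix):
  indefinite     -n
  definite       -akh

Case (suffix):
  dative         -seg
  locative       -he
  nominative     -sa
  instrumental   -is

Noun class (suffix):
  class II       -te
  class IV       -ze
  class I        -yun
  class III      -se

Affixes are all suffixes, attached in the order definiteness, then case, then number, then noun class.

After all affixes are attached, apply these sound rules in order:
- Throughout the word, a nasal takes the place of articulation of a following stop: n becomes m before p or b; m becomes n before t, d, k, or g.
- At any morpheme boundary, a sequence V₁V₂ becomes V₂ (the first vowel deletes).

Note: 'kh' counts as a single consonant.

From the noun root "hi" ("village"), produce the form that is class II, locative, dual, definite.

Attach definiteness definite -akh → hiakh.
Attach case locative -he → hiakhhe.
Attach number dual -huz → hiakhhehuz.
Attach noun class class II -te → hiakhhehuzte.
Nasal assimilation: no change.
Apply vowel deletion: hiakhhehuzte → hakhhehuzte.

hakhhehuzte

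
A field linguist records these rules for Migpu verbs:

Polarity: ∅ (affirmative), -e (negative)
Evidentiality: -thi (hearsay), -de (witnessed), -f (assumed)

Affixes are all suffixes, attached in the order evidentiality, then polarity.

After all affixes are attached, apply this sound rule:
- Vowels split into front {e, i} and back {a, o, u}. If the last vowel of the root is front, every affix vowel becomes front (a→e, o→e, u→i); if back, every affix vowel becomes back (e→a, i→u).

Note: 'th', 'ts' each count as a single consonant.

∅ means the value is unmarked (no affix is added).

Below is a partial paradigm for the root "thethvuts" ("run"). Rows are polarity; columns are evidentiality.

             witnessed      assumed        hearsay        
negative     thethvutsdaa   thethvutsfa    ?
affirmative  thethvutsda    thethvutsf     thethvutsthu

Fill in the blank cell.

thethvutsthua

Attach evidentiality hearsay -thi → thethvutsthi.
Attach polarity negative -e → thethvutsthie.
Apply vowel harmony: thethvutsthie → thethvutsthua.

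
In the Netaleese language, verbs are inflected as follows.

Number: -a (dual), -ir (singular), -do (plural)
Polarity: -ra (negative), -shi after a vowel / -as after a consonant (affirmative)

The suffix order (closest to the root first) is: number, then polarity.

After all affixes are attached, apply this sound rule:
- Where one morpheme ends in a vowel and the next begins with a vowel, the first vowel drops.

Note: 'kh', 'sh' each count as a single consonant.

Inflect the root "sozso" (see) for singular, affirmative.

Attach number singular -ir → sozsoir.
Attach polarity affirmative -as (after consonant 'r') → sozsoiras.
Apply vowel deletion: sozsoiras → sozsiras.

sozsiras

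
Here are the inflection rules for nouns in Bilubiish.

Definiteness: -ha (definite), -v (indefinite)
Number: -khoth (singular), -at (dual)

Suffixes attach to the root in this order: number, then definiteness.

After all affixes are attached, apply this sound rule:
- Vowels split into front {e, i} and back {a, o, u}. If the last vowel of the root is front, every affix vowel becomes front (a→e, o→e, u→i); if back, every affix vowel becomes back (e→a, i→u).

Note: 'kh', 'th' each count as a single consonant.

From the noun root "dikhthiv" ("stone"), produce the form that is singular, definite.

dikhthivkhethhe

Attach number singular -khoth → dikhthivkhoth.
Attach definiteness definite -ha → dikhthivkhothha.
Apply vowel harmony: dikhthivkhothha → dikhthivkhethhe.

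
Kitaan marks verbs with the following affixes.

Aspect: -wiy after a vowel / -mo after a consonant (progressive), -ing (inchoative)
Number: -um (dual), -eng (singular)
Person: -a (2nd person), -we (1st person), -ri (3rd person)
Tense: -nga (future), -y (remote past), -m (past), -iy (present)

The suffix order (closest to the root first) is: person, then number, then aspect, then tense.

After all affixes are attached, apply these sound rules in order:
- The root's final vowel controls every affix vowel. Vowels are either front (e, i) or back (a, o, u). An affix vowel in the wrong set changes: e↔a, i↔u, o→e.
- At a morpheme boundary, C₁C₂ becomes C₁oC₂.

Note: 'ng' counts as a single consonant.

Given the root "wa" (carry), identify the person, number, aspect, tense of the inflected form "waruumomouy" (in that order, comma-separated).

Segment: wa-ri-um-mo-iy.
person: -ri → 3rd person.
number: -um → dual.
aspect: -wiy/mo → progressive.
tense: -iy → present.

3rd person, dual, progressive, present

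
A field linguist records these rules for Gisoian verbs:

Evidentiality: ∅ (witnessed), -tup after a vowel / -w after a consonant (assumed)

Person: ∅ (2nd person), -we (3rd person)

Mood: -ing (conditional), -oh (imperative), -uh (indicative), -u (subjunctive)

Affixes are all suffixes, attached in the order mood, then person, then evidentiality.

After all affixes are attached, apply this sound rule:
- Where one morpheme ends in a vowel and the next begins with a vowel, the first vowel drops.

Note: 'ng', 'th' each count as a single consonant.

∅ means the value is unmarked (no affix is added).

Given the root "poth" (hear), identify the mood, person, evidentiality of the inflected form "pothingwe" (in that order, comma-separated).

Segment: poth-ing-we.
mood: -ing → conditional.
person: -we → 3rd person.
evidentiality: ∅ → witnessed.

conditional, 3rd person, witnessed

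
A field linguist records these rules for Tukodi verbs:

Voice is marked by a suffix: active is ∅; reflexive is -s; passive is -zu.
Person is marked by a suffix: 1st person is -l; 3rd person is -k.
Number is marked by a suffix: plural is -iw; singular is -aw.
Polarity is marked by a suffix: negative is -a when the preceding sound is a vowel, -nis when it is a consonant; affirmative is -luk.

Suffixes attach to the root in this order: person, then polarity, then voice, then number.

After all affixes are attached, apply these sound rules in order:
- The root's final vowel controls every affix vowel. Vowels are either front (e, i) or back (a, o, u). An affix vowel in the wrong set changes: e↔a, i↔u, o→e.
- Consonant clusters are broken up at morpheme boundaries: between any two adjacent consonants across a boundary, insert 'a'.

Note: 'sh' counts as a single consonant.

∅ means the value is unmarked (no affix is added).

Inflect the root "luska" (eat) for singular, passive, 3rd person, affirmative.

luskakalukazuaw

Attach person 3rd person -k → luskak.
Attach polarity affirmative -luk → luskakluk.
Attach voice passive -zu → luskaklukzu.
Attach number singular -aw → luskaklukzuaw.
Vowel harmony: no change.
Apply epenthesis: luskaklukzuaw → luskakalukazuaw.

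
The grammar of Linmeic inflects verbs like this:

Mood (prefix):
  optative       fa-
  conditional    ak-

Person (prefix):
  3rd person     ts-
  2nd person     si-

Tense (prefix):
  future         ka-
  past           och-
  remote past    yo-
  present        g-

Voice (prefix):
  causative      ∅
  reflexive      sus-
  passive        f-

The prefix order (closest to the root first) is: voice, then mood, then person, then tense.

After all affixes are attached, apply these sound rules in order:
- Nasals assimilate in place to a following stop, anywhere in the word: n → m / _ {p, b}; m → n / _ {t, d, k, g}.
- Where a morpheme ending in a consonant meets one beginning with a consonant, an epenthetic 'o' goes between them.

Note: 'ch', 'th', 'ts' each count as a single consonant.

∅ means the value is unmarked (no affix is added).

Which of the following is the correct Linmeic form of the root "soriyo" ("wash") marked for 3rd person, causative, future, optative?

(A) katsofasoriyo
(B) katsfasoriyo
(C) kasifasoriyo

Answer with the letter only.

A

voice = causative: zero marking, form stays soriyo.
Attach mood optative fa- → fasoriyo.
Attach person 3rd person ts- → tsfasoriyo.
Attach tense future ka- → katsfasoriyo.
Nasal assimilation: no change.
Apply epenthesis: katsfasoriyo → katsofasoriyo.
So the correct form is katsofasoriyo, option (A).
(C) kasifasoriyo is wrong: it uses 2nd person instead of 3rd person for person.
(B) katsfasoriyo is wrong: it fails to apply the sound rule(s).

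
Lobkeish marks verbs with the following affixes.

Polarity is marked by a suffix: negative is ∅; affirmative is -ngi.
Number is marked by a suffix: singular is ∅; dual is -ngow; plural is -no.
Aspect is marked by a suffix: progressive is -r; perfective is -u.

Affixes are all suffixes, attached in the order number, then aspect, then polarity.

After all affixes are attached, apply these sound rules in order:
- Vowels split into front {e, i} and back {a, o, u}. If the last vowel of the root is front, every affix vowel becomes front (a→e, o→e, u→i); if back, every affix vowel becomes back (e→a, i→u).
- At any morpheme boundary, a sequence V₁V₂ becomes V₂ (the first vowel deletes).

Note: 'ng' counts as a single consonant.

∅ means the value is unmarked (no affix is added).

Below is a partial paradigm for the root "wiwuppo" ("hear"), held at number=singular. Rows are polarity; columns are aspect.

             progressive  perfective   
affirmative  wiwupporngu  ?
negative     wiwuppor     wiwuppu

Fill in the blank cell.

wiwuppungu

number = singular: zero marking, form stays wiwuppo.
Attach aspect perfective -u → wiwuppou.
Attach polarity affirmative -ngi → wiwuppoungi.
Apply vowel harmony: wiwuppoungi → wiwuppoungu.
Apply vowel deletion: wiwuppoungu → wiwuppungu.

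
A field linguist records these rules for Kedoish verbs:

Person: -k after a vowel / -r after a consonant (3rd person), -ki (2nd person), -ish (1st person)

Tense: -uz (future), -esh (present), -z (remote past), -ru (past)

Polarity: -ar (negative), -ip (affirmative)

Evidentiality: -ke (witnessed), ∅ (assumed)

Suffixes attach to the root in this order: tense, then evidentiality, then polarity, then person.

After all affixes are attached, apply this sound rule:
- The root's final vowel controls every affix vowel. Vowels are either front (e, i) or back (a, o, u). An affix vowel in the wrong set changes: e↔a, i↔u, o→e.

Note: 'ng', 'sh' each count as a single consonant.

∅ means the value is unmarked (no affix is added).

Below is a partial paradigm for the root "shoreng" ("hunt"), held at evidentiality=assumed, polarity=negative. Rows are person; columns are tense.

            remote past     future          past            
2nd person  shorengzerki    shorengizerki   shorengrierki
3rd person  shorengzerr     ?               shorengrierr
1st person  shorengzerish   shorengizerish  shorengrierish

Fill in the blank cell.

Attach tense future -uz → shorenguz.
evidentiality = assumed: zero marking, form stays shorenguz.
Attach polarity negative -ar → shorenguzar.
Attach person 3rd person -r (after consonant 'r') → shorenguzarr.
Apply vowel harmony: shorenguzarr → shorengizerr.

shorengizerr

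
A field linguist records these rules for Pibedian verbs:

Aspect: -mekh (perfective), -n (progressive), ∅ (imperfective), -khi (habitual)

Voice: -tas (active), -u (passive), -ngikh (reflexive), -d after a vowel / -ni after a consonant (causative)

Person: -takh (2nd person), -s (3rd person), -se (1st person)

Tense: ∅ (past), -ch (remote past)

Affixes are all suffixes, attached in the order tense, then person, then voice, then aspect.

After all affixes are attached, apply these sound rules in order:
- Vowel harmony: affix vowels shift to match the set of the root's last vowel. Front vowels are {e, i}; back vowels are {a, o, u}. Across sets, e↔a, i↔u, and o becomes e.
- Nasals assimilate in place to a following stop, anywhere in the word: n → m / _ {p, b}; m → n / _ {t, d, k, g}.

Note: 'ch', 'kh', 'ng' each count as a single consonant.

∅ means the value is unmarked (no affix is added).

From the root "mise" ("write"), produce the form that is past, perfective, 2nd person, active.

tense = past: zero marking, form stays mise.
Attach person 2nd person -takh → misetakh.
Attach voice active -tas → misetakhtas.
Attach aspect perfective -mekh → misetakhtasmekh.
Apply vowel harmony: misetakhtasmekh → misetekhtesmekh.
Nasal assimilation: no change.

misetekhtesmekh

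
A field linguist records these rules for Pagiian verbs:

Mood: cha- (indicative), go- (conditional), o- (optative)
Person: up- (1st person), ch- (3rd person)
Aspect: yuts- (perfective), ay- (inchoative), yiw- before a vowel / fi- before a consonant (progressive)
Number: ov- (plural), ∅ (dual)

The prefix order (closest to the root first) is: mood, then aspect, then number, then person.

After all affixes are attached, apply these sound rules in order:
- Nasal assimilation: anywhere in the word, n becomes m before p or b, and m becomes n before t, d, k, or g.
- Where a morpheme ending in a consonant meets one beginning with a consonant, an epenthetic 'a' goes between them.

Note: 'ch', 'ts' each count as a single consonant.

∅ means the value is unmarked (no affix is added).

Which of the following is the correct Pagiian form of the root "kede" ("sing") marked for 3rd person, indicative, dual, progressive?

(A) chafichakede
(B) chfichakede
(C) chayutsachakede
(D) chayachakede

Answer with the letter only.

Attach mood indicative cha- → chakede.
Attach aspect progressive fi- (before consonant 'ch') → fichakede.
number = dual: zero marking, form stays fichakede.
Attach person 3rd person ch- → chfichakede.
Nasal assimilation: no change.
Apply epenthesis: chfichakede → chafichakede.
So the correct form is chafichakede, option (A).
(C) chayutsachakede is wrong: it uses perfective instead of progressive for aspect.
(D) chayachakede is wrong: it uses inchoative instead of progressive for aspect.
(B) chfichakede is wrong: it fails to apply the sound rule(s).

A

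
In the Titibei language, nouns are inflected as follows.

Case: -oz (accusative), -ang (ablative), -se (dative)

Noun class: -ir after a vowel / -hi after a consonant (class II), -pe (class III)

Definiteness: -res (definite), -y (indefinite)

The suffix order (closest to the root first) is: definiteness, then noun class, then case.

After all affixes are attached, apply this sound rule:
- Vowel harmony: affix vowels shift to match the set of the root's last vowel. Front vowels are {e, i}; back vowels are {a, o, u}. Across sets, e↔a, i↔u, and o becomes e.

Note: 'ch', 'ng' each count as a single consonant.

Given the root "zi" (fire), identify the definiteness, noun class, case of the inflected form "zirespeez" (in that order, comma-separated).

Segment: zi-res-pe-oz.
definiteness: -res → definite.
noun class: -pe → class III.
case: -oz → accusative.

definite, class III, accusative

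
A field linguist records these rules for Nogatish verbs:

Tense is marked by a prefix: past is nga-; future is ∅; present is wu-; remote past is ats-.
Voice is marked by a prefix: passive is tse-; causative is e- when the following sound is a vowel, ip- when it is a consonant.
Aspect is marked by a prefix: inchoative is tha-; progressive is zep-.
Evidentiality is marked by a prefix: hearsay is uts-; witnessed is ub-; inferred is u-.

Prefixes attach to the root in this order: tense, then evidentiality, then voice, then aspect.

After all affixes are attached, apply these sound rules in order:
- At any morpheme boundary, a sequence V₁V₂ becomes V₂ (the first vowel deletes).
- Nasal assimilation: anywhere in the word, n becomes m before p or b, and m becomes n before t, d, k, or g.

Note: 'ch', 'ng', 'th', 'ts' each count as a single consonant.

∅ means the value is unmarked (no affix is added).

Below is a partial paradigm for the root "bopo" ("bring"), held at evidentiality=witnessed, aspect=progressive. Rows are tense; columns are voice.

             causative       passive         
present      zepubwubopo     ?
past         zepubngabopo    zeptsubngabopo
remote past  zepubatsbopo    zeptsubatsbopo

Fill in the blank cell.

zeptsubwubopo

Attach tense present wu- → wubopo.
Attach evidentiality witnessed ub- → ubwubopo.
Attach voice passive tse- → tseubwubopo.
Attach aspect progressive zep- → zeptseubwubopo.
Apply vowel deletion: zeptseubwubopo → zeptsubwubopo.
Nasal assimilation: no change.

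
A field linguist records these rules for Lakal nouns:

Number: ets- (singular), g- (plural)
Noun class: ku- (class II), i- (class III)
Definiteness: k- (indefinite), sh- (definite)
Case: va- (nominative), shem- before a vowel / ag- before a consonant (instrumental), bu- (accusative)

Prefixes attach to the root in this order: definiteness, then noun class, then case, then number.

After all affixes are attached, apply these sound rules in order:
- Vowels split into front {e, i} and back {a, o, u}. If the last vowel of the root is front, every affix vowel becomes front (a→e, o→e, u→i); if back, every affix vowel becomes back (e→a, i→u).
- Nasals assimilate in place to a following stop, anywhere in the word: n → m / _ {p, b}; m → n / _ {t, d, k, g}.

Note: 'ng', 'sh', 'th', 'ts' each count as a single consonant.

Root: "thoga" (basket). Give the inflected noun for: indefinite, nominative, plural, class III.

gvaukthoga

Attach definiteness indefinite k- → kthoga.
Attach noun class class III i- → ikthoga.
Attach case nominative va- → vaikthoga.
Attach number plural g- → gvaikthoga.
Apply vowel harmony: gvaikthoga → gvaukthoga.
Nasal assimilation: no change.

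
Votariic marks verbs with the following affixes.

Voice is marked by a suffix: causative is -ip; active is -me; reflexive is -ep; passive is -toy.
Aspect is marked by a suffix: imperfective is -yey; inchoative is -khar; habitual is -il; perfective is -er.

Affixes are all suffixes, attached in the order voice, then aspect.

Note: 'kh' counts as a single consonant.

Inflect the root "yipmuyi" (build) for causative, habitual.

Attach voice causative -ip → yipmuyiip.
Attach aspect habitual -il → yipmuyiipil.

yipmuyiipil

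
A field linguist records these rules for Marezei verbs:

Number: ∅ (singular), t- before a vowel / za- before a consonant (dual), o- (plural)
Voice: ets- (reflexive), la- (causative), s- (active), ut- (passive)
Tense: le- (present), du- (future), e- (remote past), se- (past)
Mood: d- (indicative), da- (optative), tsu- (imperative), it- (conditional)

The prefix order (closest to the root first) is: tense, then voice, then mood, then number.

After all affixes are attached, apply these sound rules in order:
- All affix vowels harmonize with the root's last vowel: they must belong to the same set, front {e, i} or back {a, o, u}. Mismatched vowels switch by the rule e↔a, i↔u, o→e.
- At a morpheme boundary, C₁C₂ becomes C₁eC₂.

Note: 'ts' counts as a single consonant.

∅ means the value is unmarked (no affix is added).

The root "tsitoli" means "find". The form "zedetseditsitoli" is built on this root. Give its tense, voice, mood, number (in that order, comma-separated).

Segment: za-d-ets-du-tsitoli.
tense: du- → future.
voice: ets- → reflexive.
mood: d- → indicative.
number: t/za- → dual.

future, reflexive, indicative, dual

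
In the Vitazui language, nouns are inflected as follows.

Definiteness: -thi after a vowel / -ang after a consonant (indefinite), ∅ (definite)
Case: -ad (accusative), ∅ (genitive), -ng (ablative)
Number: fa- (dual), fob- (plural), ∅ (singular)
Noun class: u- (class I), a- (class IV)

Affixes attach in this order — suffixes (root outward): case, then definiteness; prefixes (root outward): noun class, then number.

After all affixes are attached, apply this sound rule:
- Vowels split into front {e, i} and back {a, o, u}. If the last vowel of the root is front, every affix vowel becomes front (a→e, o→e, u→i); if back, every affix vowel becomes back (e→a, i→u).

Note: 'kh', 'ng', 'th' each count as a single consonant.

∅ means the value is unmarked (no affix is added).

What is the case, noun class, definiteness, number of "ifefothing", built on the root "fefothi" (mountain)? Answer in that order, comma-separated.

Segment: u-fefothi-ng.
case: -ng → ablative.
noun class: u- → class I.
definiteness: ∅ → definite.
number: ∅ → singular.

ablative, class I, definite, singular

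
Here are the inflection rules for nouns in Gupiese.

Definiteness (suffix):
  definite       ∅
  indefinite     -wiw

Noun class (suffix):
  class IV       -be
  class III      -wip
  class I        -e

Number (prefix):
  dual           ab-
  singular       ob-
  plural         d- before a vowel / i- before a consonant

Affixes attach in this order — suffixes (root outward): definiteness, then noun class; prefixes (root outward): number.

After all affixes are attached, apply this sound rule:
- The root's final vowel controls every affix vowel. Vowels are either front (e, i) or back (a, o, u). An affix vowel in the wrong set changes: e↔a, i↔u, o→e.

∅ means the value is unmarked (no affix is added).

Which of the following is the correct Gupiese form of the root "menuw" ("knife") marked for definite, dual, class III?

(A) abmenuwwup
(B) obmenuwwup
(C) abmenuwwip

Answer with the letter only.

A

definiteness = definite: zero marking, form stays menuw.
Attach number dual ab- → abmenuw.
Attach noun class class III -wip → abmenuwwip.
Apply vowel harmony: abmenuwwip → abmenuwwup.
So the correct form is abmenuwwup, option (A).
(C) abmenuwwip is wrong: it fails to apply the sound rule(s).
(B) obmenuwwup is wrong: it uses singular instead of dual for number.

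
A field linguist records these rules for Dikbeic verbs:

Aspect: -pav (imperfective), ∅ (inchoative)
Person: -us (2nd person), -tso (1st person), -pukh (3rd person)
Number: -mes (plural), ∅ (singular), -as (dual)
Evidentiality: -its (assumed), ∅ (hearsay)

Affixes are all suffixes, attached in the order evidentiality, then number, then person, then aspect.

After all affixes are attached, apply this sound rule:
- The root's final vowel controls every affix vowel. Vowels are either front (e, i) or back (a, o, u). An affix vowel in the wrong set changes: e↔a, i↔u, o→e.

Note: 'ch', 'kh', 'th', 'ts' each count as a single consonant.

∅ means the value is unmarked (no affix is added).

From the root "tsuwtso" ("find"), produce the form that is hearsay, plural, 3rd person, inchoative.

tsuwtsomaspukh

evidentiality = hearsay: zero marking, form stays tsuwtso.
Attach number plural -mes → tsuwtsomes.
Attach person 3rd person -pukh → tsuwtsomespukh.
aspect = inchoative: zero marking, form stays tsuwtsomespukh.
Apply vowel harmony: tsuwtsomespukh → tsuwtsomaspukh.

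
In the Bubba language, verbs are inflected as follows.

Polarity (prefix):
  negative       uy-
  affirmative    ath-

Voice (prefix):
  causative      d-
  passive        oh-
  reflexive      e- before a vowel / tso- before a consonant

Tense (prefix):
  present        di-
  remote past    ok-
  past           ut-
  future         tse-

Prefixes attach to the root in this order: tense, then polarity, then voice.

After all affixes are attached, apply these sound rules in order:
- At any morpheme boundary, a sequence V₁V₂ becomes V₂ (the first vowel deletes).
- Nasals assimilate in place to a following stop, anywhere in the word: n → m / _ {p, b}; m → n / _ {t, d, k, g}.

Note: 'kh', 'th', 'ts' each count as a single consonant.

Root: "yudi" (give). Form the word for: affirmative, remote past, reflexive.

Attach tense remote past ok- → okyudi.
Attach polarity affirmative ath- → athokyudi.
Attach voice reflexive e- (before vowel 'a') → eathokyudi.
Apply vowel deletion: eathokyudi → athokyudi.
Nasal assimilation: no change.

athokyudi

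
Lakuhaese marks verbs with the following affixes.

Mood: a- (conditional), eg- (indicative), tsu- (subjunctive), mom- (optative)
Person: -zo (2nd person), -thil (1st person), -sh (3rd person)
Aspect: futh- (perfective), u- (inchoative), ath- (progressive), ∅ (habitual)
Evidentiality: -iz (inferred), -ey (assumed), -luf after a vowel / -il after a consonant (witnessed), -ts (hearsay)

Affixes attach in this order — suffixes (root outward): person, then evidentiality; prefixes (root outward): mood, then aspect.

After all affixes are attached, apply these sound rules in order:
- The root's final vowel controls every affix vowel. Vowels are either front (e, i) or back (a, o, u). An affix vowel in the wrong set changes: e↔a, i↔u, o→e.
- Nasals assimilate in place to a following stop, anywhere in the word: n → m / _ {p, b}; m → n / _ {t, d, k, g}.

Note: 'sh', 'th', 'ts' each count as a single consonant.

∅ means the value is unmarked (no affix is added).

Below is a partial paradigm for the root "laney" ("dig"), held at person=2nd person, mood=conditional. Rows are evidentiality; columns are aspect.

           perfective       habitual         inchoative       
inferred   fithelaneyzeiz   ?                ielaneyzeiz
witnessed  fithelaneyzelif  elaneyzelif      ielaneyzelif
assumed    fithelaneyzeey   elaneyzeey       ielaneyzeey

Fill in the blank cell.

elaneyzeiz

Attach person 2nd person -zo → laneyzo.
Attach evidentiality inferred -iz → laneyzoiz.
Attach mood conditional a- → alaneyzoiz.
aspect = habitual: zero marking, form stays alaneyzoiz.
Apply vowel harmony: alaneyzoiz → elaneyzeiz.
Nasal assimilation: no change.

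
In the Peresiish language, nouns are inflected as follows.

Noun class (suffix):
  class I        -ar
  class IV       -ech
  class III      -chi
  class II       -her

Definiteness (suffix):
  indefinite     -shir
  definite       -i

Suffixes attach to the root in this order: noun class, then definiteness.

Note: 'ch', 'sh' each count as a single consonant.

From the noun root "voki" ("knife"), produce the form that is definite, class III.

vokichii

Attach noun class class III -chi → vokichi.
Attach definiteness definite -i → vokichii.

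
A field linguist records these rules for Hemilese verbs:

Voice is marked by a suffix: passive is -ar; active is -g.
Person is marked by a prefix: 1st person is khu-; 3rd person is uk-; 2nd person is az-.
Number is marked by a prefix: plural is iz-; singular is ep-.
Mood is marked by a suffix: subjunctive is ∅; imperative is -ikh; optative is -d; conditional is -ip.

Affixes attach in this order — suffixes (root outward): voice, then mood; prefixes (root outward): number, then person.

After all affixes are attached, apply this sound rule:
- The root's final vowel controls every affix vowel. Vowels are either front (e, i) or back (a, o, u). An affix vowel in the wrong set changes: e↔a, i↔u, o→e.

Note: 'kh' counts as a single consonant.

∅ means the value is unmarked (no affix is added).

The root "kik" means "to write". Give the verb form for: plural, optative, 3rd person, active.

ikizkikgd

Attach number plural iz- → izkik.
Attach voice active -g → izkikg.
Attach mood optative -d → izkikgd.
Attach person 3rd person uk- → ukizkikgd.
Apply vowel harmony: ukizkikgd → ikizkikgd.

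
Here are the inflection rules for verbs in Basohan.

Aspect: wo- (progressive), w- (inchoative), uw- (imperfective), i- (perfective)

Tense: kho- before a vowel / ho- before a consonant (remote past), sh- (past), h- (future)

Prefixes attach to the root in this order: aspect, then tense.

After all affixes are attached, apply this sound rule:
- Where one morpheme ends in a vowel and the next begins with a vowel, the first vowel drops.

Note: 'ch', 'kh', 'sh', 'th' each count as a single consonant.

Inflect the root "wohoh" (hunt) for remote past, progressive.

howowohoh

Attach aspect progressive wo- → wowohoh.
Attach tense remote past ho- (before consonant 'w') → howowohoh.
Vowel deletion: no change.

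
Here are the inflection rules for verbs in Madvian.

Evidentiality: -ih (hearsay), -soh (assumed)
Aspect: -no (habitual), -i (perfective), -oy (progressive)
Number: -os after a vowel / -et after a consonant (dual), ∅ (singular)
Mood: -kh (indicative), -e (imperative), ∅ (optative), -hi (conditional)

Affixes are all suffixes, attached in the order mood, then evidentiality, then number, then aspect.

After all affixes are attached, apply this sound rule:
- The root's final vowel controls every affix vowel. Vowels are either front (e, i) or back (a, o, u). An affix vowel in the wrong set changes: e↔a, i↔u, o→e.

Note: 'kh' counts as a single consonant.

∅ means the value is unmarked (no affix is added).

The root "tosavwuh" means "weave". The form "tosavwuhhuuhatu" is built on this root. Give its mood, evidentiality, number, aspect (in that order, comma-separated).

Segment: tosavwuh-hi-ih-et-i.
mood: -hi → conditional.
evidentiality: -ih → hearsay.
number: -os/et → dual.
aspect: -i → perfective.

conditional, hearsay, dual, perfective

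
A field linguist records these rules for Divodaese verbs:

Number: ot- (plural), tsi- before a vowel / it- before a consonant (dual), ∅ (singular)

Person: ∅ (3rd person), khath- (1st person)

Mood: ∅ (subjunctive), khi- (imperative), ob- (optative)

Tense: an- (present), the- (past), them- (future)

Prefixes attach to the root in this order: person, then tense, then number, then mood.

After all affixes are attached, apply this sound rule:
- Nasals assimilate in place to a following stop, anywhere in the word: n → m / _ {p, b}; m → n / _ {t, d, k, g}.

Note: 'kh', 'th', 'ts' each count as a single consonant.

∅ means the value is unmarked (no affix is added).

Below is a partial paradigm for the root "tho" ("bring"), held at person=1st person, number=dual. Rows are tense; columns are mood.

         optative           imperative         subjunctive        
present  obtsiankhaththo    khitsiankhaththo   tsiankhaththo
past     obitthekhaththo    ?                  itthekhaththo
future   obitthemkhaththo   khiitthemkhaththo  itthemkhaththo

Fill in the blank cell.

khiitthekhaththo

Attach person 1st person khath- → khaththo.
Attach tense past the- → thekhaththo.
Attach number dual it- (before consonant 'th') → itthekhaththo.
Attach mood imperative khi- → khiitthekhaththo.
Nasal assimilation: no change.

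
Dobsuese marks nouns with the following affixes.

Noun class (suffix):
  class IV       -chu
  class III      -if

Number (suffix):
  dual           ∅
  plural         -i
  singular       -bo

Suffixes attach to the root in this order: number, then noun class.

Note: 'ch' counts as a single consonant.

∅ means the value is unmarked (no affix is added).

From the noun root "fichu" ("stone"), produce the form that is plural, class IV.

fichuichu

Attach number plural -i → fichui.
Attach noun class class IV -chu → fichuichu.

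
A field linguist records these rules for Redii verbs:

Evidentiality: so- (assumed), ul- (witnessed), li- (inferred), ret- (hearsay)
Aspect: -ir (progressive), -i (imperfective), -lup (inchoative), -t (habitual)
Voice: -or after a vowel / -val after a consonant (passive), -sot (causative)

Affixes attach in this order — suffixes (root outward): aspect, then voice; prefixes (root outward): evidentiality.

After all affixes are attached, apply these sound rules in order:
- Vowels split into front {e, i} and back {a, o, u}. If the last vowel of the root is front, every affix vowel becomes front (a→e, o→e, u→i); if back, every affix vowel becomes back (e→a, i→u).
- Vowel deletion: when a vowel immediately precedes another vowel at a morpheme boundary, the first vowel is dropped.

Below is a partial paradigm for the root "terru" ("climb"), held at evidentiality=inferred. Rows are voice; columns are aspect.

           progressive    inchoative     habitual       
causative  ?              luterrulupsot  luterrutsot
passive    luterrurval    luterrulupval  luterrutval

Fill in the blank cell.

luterrursot

Attach aspect progressive -ir → terruir.
Attach evidentiality inferred li- → literruir.
Attach voice causative -sot → literruirsot.
Apply vowel harmony: literruirsot → luterruursot.
Apply vowel deletion: luterruursot → luterrursot.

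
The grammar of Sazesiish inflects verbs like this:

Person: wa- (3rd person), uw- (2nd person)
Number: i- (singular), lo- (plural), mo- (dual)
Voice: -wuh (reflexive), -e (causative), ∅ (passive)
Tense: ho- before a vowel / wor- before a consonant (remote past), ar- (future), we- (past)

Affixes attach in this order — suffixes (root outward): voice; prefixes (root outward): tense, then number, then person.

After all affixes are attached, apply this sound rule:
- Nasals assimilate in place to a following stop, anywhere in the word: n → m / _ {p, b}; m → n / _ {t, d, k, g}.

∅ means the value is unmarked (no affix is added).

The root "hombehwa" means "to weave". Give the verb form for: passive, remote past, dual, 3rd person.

wamoworhombehwa

voice = passive: zero marking, form stays hombehwa.
Attach tense remote past wor- (before consonant 'h') → worhombehwa.
Attach number dual mo- → moworhombehwa.
Attach person 3rd person wa- → wamoworhombehwa.
Nasal assimilation: no change.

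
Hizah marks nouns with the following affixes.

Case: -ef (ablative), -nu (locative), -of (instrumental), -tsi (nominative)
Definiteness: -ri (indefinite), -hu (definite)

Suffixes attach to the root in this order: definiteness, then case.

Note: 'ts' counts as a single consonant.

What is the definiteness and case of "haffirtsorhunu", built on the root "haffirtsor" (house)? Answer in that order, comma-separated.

definite, locative

Segment: haffirtsor-hu-nu.
definiteness: -hu → definite.
case: -nu → locative.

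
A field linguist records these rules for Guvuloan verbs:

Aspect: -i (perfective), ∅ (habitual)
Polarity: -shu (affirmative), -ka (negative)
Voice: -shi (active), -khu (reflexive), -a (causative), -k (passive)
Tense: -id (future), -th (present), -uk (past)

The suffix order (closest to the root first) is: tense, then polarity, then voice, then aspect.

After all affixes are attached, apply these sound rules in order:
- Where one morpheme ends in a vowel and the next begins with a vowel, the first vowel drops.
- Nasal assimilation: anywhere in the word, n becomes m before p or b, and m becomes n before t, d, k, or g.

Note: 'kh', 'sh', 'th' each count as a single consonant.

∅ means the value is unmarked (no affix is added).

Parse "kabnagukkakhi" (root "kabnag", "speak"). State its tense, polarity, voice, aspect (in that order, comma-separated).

past, negative, reflexive, perfective

Segment: kabnag-uk-ka-khu-i.
tense: -uk → past.
polarity: -ka → negative.
voice: -khu → reflexive.
aspect: -i → perfective.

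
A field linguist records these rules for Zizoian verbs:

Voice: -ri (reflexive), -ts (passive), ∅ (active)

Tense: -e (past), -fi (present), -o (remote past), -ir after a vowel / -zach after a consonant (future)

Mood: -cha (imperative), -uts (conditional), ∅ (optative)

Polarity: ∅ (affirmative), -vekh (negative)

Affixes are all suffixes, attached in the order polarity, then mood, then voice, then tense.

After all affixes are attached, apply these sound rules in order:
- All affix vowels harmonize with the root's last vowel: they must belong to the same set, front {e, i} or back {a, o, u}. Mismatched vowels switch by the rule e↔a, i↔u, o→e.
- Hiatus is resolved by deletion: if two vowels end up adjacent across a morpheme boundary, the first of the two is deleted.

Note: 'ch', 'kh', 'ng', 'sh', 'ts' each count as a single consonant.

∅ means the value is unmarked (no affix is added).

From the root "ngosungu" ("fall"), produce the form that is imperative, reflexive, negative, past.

Attach polarity negative -vekh → ngosunguvekh.
Attach mood imperative -cha → ngosunguvekhcha.
Attach voice reflexive -ri → ngosunguvekhchari.
Attach tense past -e → ngosunguvekhcharie.
Apply vowel harmony: ngosunguvekhcharie → ngosunguvakhcharua.
Apply vowel deletion: ngosunguvakhcharua → ngosunguvakhchara.

ngosunguvakhchara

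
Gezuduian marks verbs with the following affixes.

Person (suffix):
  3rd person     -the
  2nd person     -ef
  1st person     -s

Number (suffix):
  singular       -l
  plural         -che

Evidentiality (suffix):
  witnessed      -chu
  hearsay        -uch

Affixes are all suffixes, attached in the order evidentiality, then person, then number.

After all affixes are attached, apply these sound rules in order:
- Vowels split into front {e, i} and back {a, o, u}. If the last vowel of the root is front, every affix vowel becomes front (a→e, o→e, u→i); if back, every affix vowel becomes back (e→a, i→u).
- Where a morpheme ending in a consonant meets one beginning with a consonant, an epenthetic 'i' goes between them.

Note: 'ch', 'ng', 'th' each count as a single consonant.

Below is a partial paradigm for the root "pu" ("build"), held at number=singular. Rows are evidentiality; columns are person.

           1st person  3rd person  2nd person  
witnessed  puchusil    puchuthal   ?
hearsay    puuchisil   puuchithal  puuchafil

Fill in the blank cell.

Attach evidentiality witnessed -chu → puchu.
Attach person 2nd person -ef → puchuef.
Attach number singular -l → puchuefl.
Apply vowel harmony: puchuefl → puchuafl.
Apply epenthesis: puchuafl → puchuafil.

puchuafil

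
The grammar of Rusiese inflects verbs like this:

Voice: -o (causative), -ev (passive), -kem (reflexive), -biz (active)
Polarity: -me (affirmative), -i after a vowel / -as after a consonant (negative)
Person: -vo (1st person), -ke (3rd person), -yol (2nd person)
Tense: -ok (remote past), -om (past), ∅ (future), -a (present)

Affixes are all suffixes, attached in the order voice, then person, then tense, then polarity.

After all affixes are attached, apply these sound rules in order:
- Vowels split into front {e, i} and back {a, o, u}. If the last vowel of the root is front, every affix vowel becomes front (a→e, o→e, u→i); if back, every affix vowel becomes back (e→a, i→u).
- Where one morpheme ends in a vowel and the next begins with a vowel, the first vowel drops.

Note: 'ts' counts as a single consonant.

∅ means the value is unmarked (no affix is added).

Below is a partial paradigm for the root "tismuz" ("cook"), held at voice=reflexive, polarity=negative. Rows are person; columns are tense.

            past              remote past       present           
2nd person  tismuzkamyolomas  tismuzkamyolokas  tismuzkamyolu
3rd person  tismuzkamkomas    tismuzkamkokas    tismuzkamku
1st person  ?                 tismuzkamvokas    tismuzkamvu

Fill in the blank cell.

tismuzkamvomas

Attach voice reflexive -kem → tismuzkem.
Attach person 1st person -vo → tismuzkemvo.
Attach tense past -om → tismuzkemvoom.
Attach polarity negative -as (after consonant 'm') → tismuzkemvoomas.
Apply vowel harmony: tismuzkemvoomas → tismuzkamvoomas.
Apply vowel deletion: tismuzkamvoomas → tismuzkamvomas.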